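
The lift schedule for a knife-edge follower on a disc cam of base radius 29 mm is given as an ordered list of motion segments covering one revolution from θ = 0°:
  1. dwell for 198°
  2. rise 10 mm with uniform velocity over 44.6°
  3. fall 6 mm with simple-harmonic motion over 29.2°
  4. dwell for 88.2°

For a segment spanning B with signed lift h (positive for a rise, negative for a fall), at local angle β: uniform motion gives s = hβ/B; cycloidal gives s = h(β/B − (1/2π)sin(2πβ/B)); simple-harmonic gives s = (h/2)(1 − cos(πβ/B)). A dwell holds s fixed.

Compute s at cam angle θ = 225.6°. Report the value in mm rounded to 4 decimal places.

seg 1 [0°–198°] dwell: s stays 0.0000
seg 2 [198°–242.6°] uniform, h=10: θ=225.6° here. β=27.6, B=44.6. 10·27.6/44.6 = 6.1883 → s = 6.1883

6.1883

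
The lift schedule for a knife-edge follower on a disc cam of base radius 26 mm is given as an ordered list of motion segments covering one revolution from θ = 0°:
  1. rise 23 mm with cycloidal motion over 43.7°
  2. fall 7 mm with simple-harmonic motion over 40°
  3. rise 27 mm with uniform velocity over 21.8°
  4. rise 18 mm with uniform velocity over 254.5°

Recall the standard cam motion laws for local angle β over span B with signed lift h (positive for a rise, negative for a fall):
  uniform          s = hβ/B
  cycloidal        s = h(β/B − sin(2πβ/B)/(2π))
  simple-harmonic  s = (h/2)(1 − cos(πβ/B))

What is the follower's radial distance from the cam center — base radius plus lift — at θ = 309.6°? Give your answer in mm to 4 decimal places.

seg 1 [0°–43.7°] cycloidal, h=23: full span → s += 23 → s = 23.0000
seg 2 [43.7°–83.7°] simple-harmonic, h=-7: full span → s += -7 → s = 16.0000
seg 3 [83.7°–105.5°] uniform, h=27: full span → s += 27 → s = 43.0000
seg 4 [105.5°–360°] uniform, h=18: θ=309.6° here. β=204.1, B=254.5. 18·204.1/254.5 = 14.4354 → s = 57.4354
radial distance = base radius + s = 26 + 57.4354 = 83.4354

83.4354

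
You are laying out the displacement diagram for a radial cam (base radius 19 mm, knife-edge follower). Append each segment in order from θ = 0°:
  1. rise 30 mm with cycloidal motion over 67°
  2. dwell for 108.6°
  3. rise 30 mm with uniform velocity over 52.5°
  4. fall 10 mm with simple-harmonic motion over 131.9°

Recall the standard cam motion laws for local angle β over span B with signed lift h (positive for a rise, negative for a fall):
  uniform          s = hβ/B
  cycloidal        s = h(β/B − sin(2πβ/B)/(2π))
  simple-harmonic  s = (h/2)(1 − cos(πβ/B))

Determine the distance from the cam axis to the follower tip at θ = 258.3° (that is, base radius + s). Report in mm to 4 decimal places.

seg 1 [0°–67°] cycloidal, h=30: full span → s += 30 → s = 30.0000
seg 2 [67°–175.6°] dwell: s stays 30.0000
seg 3 [175.6°–228.1°] uniform, h=30: full span → s += 30 → s = 60.0000
seg 4 [228.1°–360°] simple-harmonic, h=-10: θ=258.3° here. β=30.2, B=131.9. -10/2·(1 − cos(π·0.2290)) = -1.2387 → s = 58.7613
radial distance = base radius + s = 19 + 58.7613 = 77.7613

77.7613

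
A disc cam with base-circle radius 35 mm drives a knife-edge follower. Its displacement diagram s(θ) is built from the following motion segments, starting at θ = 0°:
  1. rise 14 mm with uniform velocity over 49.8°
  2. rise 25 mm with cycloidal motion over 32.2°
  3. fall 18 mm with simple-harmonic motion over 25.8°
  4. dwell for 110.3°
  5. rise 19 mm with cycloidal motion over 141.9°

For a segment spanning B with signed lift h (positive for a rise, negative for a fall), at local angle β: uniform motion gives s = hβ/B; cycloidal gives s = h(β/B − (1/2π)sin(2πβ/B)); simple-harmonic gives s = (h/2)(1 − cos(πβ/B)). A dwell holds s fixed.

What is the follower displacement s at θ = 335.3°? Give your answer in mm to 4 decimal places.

seg 1 [0°–49.8°] uniform, h=14: full span → s += 14 → s = 14.0000
seg 2 [49.8°–82°] cycloidal, h=25: full span → s += 25 → s = 39.0000
seg 3 [82°–107.8°] simple-harmonic, h=-18: full span → s += -18 → s = 21.0000
seg 4 [107.8°–218.1°] dwell: s stays 21.0000
seg 5 [218.1°–360°] cycloidal, h=19: θ=335.3° here. β=117.2, B=141.9. 19·(0.8259 − sin(2π·0.8259)/(2π)) = 18.3790 → s = 39.3790

39.3790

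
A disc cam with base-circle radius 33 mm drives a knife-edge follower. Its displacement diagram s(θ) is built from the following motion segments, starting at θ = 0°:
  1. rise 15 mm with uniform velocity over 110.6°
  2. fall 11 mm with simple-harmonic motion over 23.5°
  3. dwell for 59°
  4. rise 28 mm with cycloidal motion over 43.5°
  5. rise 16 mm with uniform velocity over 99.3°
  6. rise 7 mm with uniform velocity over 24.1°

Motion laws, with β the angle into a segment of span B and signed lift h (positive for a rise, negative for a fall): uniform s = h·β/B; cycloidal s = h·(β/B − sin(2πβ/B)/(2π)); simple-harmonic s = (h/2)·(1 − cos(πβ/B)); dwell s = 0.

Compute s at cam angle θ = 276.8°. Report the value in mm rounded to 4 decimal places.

seg 1 [0°–110.6°] uniform, h=15: full span → s += 15 → s = 15.0000
seg 2 [110.6°–134.1°] simple-harmonic, h=-11: full span → s += -11 → s = 4.0000
seg 3 [134.1°–193.1°] dwell: s stays 4.0000
seg 4 [193.1°–236.6°] cycloidal, h=28: full span → s += 28 → s = 32.0000
seg 5 [236.6°–335.9°] uniform, h=16: θ=276.8° here. β=40.2, B=99.3. 16·40.2/99.3 = 6.4773 → s = 38.4773

38.4773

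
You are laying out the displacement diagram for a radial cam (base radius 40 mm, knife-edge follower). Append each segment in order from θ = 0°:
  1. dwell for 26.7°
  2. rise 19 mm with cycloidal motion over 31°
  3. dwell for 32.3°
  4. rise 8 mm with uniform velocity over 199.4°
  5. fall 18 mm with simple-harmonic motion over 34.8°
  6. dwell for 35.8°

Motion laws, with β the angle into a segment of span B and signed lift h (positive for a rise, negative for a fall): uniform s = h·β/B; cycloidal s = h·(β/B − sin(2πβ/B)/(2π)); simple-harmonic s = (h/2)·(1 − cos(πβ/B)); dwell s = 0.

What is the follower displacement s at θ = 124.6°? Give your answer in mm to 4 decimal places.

seg 1 [0°–26.7°] dwell: s stays 0.0000
seg 2 [26.7°–57.7°] cycloidal, h=19: full span → s += 19 → s = 19.0000
seg 3 [57.7°–90°] dwell: s stays 19.0000
seg 4 [90°–289.4°] uniform, h=8: θ=124.6° here. β=34.6, B=199.4. 8·34.6/199.4 = 1.3882 → s = 20.3882

20.3882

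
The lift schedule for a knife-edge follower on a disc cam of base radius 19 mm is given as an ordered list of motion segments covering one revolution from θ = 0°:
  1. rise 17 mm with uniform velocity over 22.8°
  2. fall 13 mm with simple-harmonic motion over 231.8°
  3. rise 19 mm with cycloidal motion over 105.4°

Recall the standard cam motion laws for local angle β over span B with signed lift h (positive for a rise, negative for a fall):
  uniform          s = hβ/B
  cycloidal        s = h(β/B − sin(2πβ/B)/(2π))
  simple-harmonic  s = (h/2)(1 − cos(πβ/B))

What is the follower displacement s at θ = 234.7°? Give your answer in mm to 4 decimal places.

seg 1 [0°–22.8°] uniform, h=17: full span → s += 17 → s = 17.0000
seg 2 [22.8°–254.6°] simple-harmonic, h=-13: θ=234.7° here. β=211.9, B=231.8. -13/2·(1 − cos(π·0.9142)) = -12.7650 → s = 4.2350

4.2350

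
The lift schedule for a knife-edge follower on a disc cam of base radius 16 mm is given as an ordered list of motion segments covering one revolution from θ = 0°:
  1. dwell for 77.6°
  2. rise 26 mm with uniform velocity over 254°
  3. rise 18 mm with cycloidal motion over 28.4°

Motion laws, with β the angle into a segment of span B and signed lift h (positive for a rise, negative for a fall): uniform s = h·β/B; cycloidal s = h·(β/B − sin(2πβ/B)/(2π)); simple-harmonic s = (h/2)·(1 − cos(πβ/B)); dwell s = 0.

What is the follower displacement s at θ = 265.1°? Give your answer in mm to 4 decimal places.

seg 1 [0°–77.6°] dwell: s stays 0.0000
seg 2 [77.6°–331.6°] uniform, h=26: θ=265.1° here. β=187.5, B=254. 26·187.5/254 = 19.1929 → s = 19.1929

19.1929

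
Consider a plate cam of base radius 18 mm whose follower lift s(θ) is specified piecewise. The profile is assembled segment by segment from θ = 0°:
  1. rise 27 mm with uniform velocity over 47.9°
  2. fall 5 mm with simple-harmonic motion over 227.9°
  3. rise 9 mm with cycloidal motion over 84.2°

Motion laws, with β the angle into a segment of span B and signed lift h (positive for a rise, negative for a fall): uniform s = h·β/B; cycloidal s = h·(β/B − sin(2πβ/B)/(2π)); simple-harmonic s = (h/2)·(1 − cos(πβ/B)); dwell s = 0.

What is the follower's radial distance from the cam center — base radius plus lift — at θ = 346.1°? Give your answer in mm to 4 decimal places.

seg 1 [0°–47.9°] uniform, h=27: full span → s += 27 → s = 27.0000
seg 2 [47.9°–275.8°] simple-harmonic, h=-5: full span → s += -5 → s = 22.0000
seg 3 [275.8°–360°] cycloidal, h=9: θ=346.1° here. β=70.3, B=84.2. 9·(0.8349 − sin(2π·0.8349)/(2π)) = 8.7476 → s = 30.7476
radial distance = base radius + s = 18 + 30.7476 = 48.7476

48.7476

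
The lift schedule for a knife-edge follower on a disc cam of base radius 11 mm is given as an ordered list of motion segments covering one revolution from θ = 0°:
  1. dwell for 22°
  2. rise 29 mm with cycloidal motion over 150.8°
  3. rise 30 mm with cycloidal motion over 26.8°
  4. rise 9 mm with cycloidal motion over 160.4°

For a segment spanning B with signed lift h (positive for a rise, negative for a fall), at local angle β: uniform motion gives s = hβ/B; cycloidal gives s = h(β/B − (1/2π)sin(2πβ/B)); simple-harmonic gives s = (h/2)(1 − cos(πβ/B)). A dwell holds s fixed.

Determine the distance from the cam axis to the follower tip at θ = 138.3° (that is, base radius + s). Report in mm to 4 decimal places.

seg 1 [0°–22°] dwell: s stays 0.0000
seg 2 [22°–172.8°] cycloidal, h=29: θ=138.3° here. β=116.3, B=150.8. 29·(0.7712 − sin(2π·0.7712)/(2π)) = 26.9399 → s = 26.9399
radial distance = base radius + s = 11 + 26.9399 = 37.9399

37.9399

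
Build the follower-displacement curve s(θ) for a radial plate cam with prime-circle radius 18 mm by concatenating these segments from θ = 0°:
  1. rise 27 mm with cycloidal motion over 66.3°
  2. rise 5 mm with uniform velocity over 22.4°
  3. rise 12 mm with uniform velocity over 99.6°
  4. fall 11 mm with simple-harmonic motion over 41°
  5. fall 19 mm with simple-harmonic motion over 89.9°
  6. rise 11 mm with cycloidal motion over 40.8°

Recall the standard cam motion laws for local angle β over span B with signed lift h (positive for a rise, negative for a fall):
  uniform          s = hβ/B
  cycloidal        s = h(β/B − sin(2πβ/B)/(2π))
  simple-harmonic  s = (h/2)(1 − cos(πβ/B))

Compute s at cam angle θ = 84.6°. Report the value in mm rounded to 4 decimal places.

seg 1 [0°–66.3°] cycloidal, h=27: full span → s += 27 → s = 27.0000
seg 2 [66.3°–88.7°] uniform, h=5: θ=84.6° here. β=18.3, B=22.4. 5·18.3/22.4 = 4.0848 → s = 31.0848

31.0848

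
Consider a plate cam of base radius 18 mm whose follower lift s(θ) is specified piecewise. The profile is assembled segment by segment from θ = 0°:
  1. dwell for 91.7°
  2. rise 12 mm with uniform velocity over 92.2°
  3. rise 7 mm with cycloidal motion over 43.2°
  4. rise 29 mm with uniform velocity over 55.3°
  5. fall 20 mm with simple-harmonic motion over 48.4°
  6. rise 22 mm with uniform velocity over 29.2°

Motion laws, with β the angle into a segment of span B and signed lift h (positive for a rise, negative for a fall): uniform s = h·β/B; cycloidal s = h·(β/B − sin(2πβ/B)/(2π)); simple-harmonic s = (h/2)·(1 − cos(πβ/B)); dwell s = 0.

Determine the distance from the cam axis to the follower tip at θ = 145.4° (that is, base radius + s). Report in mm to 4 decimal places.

seg 1 [0°–91.7°] dwell: s stays 0.0000
seg 2 [91.7°–183.9°] uniform, h=12: θ=145.4° here. β=53.7, B=92.2. 12·53.7/92.2 = 6.9892 → s = 6.9892
radial distance = base radius + s = 18 + 6.9892 = 24.9892

24.9892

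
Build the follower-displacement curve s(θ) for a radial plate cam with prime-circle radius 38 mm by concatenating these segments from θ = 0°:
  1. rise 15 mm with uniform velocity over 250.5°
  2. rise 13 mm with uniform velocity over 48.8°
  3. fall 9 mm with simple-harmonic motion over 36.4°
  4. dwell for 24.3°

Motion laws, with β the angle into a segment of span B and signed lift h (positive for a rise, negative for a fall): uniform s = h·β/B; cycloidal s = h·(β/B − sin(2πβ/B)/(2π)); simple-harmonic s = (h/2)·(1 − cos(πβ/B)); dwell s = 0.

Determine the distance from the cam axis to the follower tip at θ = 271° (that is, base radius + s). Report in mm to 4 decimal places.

seg 1 [0°–250.5°] uniform, h=15: full span → s += 15 → s = 15.0000
seg 2 [250.5°–299.3°] uniform, h=13: θ=271° here. β=20.5, B=48.8. 13·20.5/48.8 = 5.4611 → s = 20.4611
radial distance = base radius + s = 38 + 20.4611 = 58.4611

58.4611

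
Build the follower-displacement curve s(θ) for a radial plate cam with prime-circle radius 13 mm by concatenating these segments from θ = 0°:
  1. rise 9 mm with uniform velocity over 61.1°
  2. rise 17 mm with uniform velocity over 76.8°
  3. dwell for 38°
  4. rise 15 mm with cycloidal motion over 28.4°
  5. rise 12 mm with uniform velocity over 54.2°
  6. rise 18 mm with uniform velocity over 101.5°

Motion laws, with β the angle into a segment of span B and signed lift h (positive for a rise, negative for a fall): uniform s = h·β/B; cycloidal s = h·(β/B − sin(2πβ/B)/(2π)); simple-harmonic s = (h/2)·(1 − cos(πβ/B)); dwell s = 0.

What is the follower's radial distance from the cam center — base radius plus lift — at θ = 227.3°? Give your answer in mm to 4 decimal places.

seg 1 [0°–61.1°] uniform, h=9: full span → s += 9 → s = 9.0000
seg 2 [61.1°–137.9°] uniform, h=17: full span → s += 17 → s = 26.0000
seg 3 [137.9°–175.9°] dwell: s stays 26.0000
seg 4 [175.9°–204.3°] cycloidal, h=15: full span → s += 15 → s = 41.0000
seg 5 [204.3°–258.5°] uniform, h=12: θ=227.3° here. β=23, B=54.2. 12·23/54.2 = 5.0923 → s = 46.0923
radial distance = base radius + s = 13 + 46.0923 = 59.0923

59.0923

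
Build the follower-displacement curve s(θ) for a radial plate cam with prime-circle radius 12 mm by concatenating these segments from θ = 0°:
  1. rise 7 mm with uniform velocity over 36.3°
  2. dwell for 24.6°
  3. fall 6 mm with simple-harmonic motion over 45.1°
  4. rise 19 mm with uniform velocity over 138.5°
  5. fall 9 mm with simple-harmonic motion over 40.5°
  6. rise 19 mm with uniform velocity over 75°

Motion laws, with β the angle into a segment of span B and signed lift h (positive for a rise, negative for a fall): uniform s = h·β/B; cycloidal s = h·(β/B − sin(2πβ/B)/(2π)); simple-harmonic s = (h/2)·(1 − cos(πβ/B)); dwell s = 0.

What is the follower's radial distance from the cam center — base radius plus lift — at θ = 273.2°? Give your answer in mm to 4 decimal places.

seg 1 [0°–36.3°] uniform, h=7: full span → s += 7 → s = 7.0000
seg 2 [36.3°–60.9°] dwell: s stays 7.0000
seg 3 [60.9°–106°] simple-harmonic, h=-6: full span → s += -6 → s = 1.0000
seg 4 [106°–244.5°] uniform, h=19: full span → s += 19 → s = 20.0000
seg 5 [244.5°–285°] simple-harmonic, h=-9: θ=273.2° here. β=28.7, B=40.5. -9/2·(1 − cos(π·0.7086)) = -7.2429 → s = 12.7571
radial distance = base radius + s = 12 + 12.7571 = 24.7571

24.7571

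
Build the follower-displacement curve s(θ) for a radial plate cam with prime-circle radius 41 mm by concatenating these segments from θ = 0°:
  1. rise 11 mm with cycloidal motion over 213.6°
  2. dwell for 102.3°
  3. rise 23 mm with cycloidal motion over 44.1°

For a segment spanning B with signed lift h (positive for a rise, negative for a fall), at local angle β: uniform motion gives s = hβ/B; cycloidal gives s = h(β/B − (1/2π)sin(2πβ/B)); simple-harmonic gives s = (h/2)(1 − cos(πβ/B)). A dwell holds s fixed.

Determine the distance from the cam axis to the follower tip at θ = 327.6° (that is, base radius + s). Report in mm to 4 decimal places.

seg 1 [0°–213.6°] cycloidal, h=11: full span → s += 11 → s = 11.0000
seg 2 [213.6°–315.9°] dwell: s stays 11.0000
seg 3 [315.9°–360°] cycloidal, h=23: θ=327.6° here. β=11.7, B=44.1. 23·(0.2653 − sin(2π·0.2653)/(2π)) = 2.4584 → s = 13.4584
radial distance = base radius + s = 41 + 13.4584 = 54.4584

54.4584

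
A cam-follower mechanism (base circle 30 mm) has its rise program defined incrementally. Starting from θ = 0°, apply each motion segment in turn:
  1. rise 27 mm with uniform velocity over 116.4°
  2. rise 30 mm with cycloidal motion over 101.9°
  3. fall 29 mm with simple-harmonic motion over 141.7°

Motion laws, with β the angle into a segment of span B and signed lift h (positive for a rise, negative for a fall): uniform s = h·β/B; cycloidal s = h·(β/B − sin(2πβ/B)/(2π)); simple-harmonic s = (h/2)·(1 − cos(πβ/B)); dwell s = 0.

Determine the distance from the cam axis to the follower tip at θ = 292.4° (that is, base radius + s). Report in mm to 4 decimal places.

seg 1 [0°–116.4°] uniform, h=27: full span → s += 27 → s = 27.0000
seg 2 [116.4°–218.3°] cycloidal, h=30: full span → s += 30 → s = 57.0000
seg 3 [218.3°–360°] simple-harmonic, h=-29: θ=292.4° here. β=74.1, B=141.7. -29/2·(1 − cos(π·0.5229)) = -15.5439 → s = 41.4561
radial distance = base radius + s = 30 + 41.4561 = 71.4561

71.4561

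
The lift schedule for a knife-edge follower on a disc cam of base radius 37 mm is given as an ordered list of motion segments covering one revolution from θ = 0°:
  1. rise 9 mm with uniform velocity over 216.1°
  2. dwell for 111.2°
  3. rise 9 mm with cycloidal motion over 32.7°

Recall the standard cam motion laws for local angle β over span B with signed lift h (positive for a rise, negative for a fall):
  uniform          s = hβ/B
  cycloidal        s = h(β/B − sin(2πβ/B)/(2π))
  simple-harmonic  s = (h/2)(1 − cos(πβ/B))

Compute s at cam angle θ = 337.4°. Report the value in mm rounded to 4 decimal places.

seg 1 [0°–216.1°] uniform, h=9: full span → s += 9 → s = 9.0000
seg 2 [216.1°–327.3°] dwell: s stays 9.0000
seg 3 [327.3°–360°] cycloidal, h=9: θ=337.4° here. β=10.1, B=32.7. 9·(0.3089 − sin(2π·0.3089)/(2π)) = 1.4443 → s = 10.4443

10.4443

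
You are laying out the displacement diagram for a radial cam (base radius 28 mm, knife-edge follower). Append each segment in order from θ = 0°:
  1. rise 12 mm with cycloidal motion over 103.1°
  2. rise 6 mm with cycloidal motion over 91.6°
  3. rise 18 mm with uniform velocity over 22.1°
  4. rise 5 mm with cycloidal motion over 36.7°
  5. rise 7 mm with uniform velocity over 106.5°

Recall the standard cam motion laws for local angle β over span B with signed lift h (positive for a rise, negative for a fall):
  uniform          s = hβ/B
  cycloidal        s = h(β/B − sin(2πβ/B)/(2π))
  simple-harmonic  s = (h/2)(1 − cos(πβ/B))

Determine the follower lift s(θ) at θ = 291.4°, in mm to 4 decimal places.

seg 1 [0°–103.1°] cycloidal, h=12: full span → s += 12 → s = 12.0000
seg 2 [103.1°–194.7°] cycloidal, h=6: full span → s += 6 → s = 18.0000
seg 3 [194.7°–216.8°] uniform, h=18: full span → s += 18 → s = 36.0000
seg 4 [216.8°–253.5°] cycloidal, h=5: full span → s += 5 → s = 41.0000
seg 5 [253.5°–360°] uniform, h=7: θ=291.4° here. β=37.9, B=106.5. 7·37.9/106.5 = 2.4911 → s = 43.4911

43.4911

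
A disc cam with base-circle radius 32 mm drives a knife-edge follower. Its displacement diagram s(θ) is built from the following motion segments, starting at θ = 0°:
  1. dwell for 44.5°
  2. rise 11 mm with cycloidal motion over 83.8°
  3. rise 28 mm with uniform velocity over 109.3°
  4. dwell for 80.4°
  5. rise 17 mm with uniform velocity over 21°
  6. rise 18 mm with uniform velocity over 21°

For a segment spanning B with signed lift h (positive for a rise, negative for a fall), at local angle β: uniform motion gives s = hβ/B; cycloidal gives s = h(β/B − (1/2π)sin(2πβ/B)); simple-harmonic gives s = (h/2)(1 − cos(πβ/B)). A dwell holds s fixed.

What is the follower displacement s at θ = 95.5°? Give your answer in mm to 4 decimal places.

seg 1 [0°–44.5°] dwell: s stays 0.0000
seg 2 [44.5°–128.3°] cycloidal, h=11: θ=95.5° here. β=51, B=83.8. 11·(0.6086 − sin(2π·0.6086)/(2π)) = 7.7985 → s = 7.7985

7.7985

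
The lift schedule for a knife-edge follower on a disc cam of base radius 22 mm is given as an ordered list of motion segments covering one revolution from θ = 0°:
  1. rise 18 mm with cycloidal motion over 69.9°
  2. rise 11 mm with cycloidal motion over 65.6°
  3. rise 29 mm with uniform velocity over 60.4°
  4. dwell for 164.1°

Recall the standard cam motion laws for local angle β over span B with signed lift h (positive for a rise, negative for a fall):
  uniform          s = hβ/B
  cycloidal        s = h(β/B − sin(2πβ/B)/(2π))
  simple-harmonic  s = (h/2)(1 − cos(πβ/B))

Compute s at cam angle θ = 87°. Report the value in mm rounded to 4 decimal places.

seg 1 [0°–69.9°] cycloidal, h=18: full span → s += 18 → s = 18.0000
seg 2 [69.9°–135.5°] cycloidal, h=11: θ=87° here. β=17.1, B=65.6. 11·(0.2607 − sin(2π·0.2607)/(2π)) = 1.1206 → s = 19.1206

19.1206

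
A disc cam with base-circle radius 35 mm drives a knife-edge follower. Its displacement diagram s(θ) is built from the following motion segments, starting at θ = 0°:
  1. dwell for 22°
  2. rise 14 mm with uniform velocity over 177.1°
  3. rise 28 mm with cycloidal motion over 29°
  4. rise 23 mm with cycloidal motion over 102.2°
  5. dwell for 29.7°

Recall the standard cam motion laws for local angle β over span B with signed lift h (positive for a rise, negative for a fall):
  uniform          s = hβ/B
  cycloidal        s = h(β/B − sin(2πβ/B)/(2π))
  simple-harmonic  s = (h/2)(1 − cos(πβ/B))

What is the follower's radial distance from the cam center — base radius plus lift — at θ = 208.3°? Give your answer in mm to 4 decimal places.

seg 1 [0°–22°] dwell: s stays 0.0000
seg 2 [22°–199.1°] uniform, h=14: full span → s += 14 → s = 14.0000
seg 3 [199.1°–228.1°] cycloidal, h=28: θ=208.3° here. β=9.2, B=29. 28·(0.3172 − sin(2π·0.3172)/(2π)) = 4.8183 → s = 18.8183
radial distance = base radius + s = 35 + 18.8183 = 53.8183

53.8183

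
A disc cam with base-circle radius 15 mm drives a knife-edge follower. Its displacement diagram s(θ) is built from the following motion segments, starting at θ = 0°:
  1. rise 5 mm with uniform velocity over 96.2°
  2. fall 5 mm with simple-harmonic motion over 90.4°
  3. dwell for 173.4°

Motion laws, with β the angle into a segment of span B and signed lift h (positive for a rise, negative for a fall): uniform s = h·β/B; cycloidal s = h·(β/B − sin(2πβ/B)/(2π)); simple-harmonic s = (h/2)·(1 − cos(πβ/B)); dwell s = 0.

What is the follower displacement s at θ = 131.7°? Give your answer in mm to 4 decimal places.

seg 1 [0°–96.2°] uniform, h=5: full span → s += 5 → s = 5.0000
seg 2 [96.2°–186.6°] simple-harmonic, h=-5: θ=131.7° here. β=35.5, B=90.4. -5/2·(1 − cos(π·0.3927)) = -1.6731 → s = 3.3269

3.3269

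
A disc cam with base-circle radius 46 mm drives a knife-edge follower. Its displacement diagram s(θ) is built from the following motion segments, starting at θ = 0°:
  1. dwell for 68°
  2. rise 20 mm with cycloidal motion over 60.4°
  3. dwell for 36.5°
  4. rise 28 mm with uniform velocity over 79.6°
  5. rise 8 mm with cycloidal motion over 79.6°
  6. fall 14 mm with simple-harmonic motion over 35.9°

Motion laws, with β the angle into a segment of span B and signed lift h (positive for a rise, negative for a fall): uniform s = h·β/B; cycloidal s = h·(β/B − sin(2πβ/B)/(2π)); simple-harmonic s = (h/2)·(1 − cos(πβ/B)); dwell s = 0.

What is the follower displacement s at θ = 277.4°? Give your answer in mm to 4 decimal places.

seg 1 [0°–68°] dwell: s stays 0.0000
seg 2 [68°–128.4°] cycloidal, h=20: full span → s += 20 → s = 20.0000
seg 3 [128.4°–164.9°] dwell: s stays 20.0000
seg 4 [164.9°–244.5°] uniform, h=28: full span → s += 28 → s = 48.0000
seg 5 [244.5°–324.1°] cycloidal, h=8: θ=277.4° here. β=32.9, B=79.6. 8·(0.4133 − sin(2π·0.4133)/(2π)) = 2.6468 → s = 50.6468

50.6468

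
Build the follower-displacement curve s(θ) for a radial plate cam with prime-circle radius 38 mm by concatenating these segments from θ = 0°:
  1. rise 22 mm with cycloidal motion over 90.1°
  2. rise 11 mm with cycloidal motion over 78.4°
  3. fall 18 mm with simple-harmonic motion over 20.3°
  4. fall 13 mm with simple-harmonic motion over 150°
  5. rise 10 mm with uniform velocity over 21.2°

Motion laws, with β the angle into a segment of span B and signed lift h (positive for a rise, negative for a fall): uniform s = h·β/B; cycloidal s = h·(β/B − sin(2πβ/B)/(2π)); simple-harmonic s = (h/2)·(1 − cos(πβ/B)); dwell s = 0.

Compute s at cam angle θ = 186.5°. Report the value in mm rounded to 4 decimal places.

seg 1 [0°–90.1°] cycloidal, h=22: full span → s += 22 → s = 22.0000
seg 2 [90.1°–168.5°] cycloidal, h=11: full span → s += 11 → s = 33.0000
seg 3 [168.5°–188.8°] simple-harmonic, h=-18: θ=186.5° here. β=18, B=20.3. -18/2·(1 − cos(π·0.8867)) = -17.4359 → s = 15.5641

15.5641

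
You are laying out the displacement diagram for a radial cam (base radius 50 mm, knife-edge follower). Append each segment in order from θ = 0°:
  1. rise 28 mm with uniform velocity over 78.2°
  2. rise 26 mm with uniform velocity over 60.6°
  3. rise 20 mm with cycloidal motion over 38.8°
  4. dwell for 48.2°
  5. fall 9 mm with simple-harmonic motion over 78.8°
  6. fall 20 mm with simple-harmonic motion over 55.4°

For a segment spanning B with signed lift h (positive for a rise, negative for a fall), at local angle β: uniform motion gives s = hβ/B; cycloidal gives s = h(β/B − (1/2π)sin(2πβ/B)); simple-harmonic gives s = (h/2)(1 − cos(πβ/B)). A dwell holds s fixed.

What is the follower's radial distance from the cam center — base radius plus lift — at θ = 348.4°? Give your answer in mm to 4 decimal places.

seg 1 [0°–78.2°] uniform, h=28: full span → s += 28 → s = 28.0000
seg 2 [78.2°–138.8°] uniform, h=26: full span → s += 26 → s = 54.0000
seg 3 [138.8°–177.6°] cycloidal, h=20: full span → s += 20 → s = 74.0000
seg 4 [177.6°–225.8°] dwell: s stays 74.0000
seg 5 [225.8°–304.6°] simple-harmonic, h=-9: full span → s += -9 → s = 65.0000
seg 6 [304.6°–360°] simple-harmonic, h=-20: θ=348.4° here. β=43.8, B=55.4. -20/2·(1 − cos(π·0.7906)) = -17.9134 → s = 47.0866
radial distance = base radius + s = 50 + 47.0866 = 97.0866

97.0866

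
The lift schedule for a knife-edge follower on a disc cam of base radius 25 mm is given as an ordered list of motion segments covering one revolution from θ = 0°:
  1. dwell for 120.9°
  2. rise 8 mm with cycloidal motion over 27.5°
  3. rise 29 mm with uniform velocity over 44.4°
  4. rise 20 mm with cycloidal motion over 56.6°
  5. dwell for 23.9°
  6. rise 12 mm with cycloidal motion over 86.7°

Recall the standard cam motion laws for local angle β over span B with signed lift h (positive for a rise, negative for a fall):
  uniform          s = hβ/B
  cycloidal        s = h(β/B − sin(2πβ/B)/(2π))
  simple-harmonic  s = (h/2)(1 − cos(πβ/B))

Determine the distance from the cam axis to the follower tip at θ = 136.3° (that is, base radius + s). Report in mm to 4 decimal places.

seg 1 [0°–120.9°] dwell: s stays 0.0000
seg 2 [120.9°–148.4°] cycloidal, h=8: θ=136.3° here. β=15.4, B=27.5. 8·(0.5600 − sin(2π·0.5600)/(2π)) = 4.9487 → s = 4.9487
radial distance = base radius + s = 25 + 4.9487 = 29.9487

29.9487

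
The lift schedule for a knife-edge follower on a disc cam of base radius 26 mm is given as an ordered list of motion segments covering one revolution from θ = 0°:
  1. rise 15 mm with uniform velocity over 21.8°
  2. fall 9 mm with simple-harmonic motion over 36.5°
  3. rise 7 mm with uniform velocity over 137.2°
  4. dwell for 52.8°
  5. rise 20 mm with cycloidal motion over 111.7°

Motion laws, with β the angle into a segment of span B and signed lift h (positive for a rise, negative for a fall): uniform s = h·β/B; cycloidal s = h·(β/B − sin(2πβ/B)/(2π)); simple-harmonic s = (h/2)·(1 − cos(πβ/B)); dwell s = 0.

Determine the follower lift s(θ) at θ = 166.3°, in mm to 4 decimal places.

seg 1 [0°–21.8°] uniform, h=15: full span → s += 15 → s = 15.0000
seg 2 [21.8°–58.3°] simple-harmonic, h=-9: full span → s += -9 → s = 6.0000
seg 3 [58.3°–195.5°] uniform, h=7: θ=166.3° here. β=108, B=137.2. 7·108/137.2 = 5.5102 → s = 11.5102

11.5102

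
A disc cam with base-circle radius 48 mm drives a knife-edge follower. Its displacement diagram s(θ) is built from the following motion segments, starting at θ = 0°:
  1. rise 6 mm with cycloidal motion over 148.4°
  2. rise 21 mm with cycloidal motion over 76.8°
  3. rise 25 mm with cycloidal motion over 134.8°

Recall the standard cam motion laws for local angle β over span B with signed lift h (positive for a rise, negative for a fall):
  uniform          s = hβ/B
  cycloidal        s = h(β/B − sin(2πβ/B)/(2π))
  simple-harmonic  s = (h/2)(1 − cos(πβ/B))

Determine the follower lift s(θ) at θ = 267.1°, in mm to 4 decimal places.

seg 1 [0°–148.4°] cycloidal, h=6: full span → s += 6 → s = 6.0000
seg 2 [148.4°–225.2°] cycloidal, h=21: full span → s += 21 → s = 27.0000
seg 3 [225.2°–360°] cycloidal, h=25: θ=267.1° here. β=41.9, B=134.8. 25·(0.3108 − sin(2π·0.3108)/(2π)) = 4.0790 → s = 31.0790

31.0790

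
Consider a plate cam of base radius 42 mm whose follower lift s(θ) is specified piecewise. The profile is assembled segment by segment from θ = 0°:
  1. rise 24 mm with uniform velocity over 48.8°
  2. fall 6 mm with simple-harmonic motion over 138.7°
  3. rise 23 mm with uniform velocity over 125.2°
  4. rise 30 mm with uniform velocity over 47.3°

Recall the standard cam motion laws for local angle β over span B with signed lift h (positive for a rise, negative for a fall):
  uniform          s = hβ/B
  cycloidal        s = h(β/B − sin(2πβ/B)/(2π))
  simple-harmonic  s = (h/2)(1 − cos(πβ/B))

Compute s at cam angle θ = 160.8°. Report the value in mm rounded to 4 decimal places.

seg 1 [0°–48.8°] uniform, h=24: full span → s += 24 → s = 24.0000
seg 2 [48.8°–187.5°] simple-harmonic, h=-6: θ=160.8° here. β=112, B=138.7. -6/2·(1 − cos(π·0.8075)) = -5.4679 → s = 18.5321

18.5321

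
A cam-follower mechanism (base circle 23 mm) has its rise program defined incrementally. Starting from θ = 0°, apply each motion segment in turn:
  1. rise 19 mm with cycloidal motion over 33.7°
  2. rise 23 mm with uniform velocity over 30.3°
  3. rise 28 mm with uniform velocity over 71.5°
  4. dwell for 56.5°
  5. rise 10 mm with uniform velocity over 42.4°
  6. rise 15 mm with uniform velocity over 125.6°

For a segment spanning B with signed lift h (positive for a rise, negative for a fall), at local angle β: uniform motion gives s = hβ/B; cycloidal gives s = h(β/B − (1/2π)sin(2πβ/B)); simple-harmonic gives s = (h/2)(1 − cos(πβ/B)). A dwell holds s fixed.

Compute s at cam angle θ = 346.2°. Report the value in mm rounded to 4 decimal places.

seg 1 [0°–33.7°] cycloidal, h=19: full span → s += 19 → s = 19.0000
seg 2 [33.7°–64°] uniform, h=23: full span → s += 23 → s = 42.0000
seg 3 [64°–135.5°] uniform, h=28: full span → s += 28 → s = 70.0000
seg 4 [135.5°–192°] dwell: s stays 70.0000
seg 5 [192°–234.4°] uniform, h=10: full span → s += 10 → s = 80.0000
seg 6 [234.4°–360°] uniform, h=15: θ=346.2° here. β=111.8, B=125.6. 15·111.8/125.6 = 13.3519 → s = 93.3519

93.3519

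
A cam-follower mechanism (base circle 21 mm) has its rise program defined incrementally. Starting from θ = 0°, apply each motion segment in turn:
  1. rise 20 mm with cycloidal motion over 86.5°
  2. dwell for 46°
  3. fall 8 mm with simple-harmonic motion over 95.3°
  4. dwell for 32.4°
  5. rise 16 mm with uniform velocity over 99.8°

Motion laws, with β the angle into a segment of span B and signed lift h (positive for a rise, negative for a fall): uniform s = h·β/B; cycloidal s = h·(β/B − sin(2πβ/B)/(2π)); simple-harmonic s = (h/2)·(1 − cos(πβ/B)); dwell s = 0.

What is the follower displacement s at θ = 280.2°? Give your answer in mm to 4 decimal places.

seg 1 [0°–86.5°] cycloidal, h=20: full span → s += 20 → s = 20.0000
seg 2 [86.5°–132.5°] dwell: s stays 20.0000
seg 3 [132.5°–227.8°] simple-harmonic, h=-8: full span → s += -8 → s = 12.0000
seg 4 [227.8°–260.2°] dwell: s stays 12.0000
seg 5 [260.2°–360°] uniform, h=16: θ=280.2° here. β=20, B=99.8. 16·20/99.8 = 3.2064 → s = 15.2064

15.2064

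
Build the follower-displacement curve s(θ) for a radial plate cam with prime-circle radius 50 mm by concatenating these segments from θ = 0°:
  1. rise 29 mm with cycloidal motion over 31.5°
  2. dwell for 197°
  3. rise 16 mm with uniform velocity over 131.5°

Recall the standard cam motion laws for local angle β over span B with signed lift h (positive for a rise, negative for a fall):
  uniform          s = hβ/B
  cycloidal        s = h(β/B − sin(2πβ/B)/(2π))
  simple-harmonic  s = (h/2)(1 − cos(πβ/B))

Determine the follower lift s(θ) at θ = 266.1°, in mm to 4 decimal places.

seg 1 [0°–31.5°] cycloidal, h=29: full span → s += 29 → s = 29.0000
seg 2 [31.5°–228.5°] dwell: s stays 29.0000
seg 3 [228.5°–360°] uniform, h=16: θ=266.1° here. β=37.6, B=131.5. 16·37.6/131.5 = 4.5749 → s = 33.5749

33.5749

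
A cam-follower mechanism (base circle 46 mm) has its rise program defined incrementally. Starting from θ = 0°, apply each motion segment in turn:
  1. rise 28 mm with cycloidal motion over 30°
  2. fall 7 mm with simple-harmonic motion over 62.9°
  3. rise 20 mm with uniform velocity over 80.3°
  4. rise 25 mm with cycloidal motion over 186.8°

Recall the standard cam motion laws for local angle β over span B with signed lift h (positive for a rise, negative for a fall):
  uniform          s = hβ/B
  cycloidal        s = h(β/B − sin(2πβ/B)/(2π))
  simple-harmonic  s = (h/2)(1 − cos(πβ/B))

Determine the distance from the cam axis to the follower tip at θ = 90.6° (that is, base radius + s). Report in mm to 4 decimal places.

seg 1 [0°–30°] cycloidal, h=28: full span → s += 28 → s = 28.0000
seg 2 [30°–92.9°] simple-harmonic, h=-7: θ=90.6° here. β=60.6, B=62.9. -7/2·(1 − cos(π·0.9634)) = -6.9769 → s = 21.0231
radial distance = base radius + s = 46 + 21.0231 = 67.0231

67.0231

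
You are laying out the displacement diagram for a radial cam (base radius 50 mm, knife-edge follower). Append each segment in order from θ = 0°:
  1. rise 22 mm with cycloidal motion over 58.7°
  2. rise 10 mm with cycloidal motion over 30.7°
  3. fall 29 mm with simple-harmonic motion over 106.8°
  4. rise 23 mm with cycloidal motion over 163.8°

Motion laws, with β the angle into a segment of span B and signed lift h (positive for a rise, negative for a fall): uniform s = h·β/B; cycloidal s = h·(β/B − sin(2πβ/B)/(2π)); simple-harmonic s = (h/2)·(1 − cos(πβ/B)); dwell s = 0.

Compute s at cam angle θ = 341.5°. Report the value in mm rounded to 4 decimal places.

seg 1 [0°–58.7°] cycloidal, h=22: full span → s += 22 → s = 22.0000
seg 2 [58.7°–89.4°] cycloidal, h=10: full span → s += 10 → s = 32.0000
seg 3 [89.4°–196.2°] simple-harmonic, h=-29: full span → s += -29 → s = 3.0000
seg 4 [196.2°–360°] cycloidal, h=23: θ=341.5° here. β=145.3, B=163.8. 23·(0.8871 − sin(2π·0.8871)/(2π)) = 22.7874 → s = 25.7874

25.7874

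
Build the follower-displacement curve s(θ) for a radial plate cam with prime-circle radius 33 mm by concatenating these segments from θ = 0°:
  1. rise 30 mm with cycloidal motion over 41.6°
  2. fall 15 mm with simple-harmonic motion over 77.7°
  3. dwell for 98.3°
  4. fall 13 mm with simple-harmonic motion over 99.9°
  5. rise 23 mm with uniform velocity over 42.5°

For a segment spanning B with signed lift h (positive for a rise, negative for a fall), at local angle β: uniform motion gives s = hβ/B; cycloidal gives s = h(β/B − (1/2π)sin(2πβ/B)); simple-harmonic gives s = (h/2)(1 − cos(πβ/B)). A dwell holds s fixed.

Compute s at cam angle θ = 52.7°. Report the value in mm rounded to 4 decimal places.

seg 1 [0°–41.6°] cycloidal, h=30: full span → s += 30 → s = 30.0000
seg 2 [41.6°–119.3°] simple-harmonic, h=-15: θ=52.7° here. β=11.1, B=77.7. -15/2·(1 − cos(π·0.1429)) = -0.7427 → s = 29.2573

29.2573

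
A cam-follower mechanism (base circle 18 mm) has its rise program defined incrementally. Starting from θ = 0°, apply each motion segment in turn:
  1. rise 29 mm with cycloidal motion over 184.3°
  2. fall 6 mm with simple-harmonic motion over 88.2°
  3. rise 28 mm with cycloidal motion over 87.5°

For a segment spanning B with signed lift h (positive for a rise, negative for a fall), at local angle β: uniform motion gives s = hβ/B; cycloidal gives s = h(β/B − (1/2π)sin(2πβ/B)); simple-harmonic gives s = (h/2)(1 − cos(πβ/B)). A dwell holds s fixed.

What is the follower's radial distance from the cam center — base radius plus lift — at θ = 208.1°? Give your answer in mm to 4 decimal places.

seg 1 [0°–184.3°] cycloidal, h=29: full span → s += 29 → s = 29.0000
seg 2 [184.3°–272.5°] simple-harmonic, h=-6: θ=208.1° here. β=23.8, B=88.2. -6/2·(1 − cos(π·0.2698)) = -1.0149 → s = 27.9851
radial distance = base radius + s = 18 + 27.9851 = 45.9851

45.9851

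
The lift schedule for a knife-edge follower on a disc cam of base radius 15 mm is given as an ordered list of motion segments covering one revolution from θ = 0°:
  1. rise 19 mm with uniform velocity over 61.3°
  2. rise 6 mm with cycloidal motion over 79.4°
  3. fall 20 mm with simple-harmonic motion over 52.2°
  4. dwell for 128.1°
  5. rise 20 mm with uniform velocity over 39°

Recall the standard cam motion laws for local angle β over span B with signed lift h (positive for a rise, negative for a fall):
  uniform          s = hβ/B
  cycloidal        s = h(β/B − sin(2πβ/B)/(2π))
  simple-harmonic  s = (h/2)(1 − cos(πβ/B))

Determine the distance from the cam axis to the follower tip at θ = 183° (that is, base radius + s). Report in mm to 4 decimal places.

seg 1 [0°–61.3°] uniform, h=19: full span → s += 19 → s = 19.0000
seg 2 [61.3°–140.7°] cycloidal, h=6: full span → s += 6 → s = 25.0000
seg 3 [140.7°–192.9°] simple-harmonic, h=-20: θ=183° here. β=42.3, B=52.2. -20/2·(1 − cos(π·0.8103)) = -18.2769 → s = 6.7231
radial distance = base radius + s = 15 + 6.7231 = 21.7231

21.7231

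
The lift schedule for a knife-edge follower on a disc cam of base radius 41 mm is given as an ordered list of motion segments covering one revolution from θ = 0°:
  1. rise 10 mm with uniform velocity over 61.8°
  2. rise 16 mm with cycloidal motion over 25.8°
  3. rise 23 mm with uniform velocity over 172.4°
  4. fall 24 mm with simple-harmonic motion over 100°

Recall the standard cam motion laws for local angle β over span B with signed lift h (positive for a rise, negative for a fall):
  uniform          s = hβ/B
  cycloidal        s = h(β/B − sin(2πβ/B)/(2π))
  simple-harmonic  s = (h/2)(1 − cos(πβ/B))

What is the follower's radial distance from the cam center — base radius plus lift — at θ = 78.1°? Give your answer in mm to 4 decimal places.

seg 1 [0°–61.8°] uniform, h=10: full span → s += 10 → s = 10.0000
seg 2 [61.8°–87.6°] cycloidal, h=16: θ=78.1° here. β=16.3, B=25.8. 16·(0.6318 − sin(2π·0.6318)/(2π)) = 11.9842 → s = 21.9842
radial distance = base radius + s = 41 + 21.9842 = 62.9842

62.9842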